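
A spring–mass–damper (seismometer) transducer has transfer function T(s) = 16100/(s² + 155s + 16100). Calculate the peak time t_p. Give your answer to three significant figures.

Comparing the denominator to s² + 2ζω_n s + ω_n²: ω_n = √16100 = 127 rad/s, and 2ζω_n = 155 so ζ = 155/(2·127) = 0.611.
ω_d = ω_n√(1−ζ²) = 100 rad/s. Then t_p = π/ω_d = 0.0313 s.

t_p ≈ 0.0313 s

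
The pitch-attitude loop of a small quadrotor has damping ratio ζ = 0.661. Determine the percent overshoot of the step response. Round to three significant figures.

%OS ≈ 6.28%

For an underdamped second-order system, %OS = 100·exp(−πζ/√(1−ζ²)).
πζ/√(1−ζ²) = π·0.661/√(1−0.437) = 2.767, so %OS = 100·e^(−2.767) = 6.28%.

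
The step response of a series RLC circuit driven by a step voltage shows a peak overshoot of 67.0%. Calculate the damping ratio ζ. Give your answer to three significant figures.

From %OS = 100·exp(−πζ/√(1−ζ²)), invert to get ζ = −ln(OS)/√(π² + ln²(OS)) with OS = 0.670.
−ln 0.670 = 0.4005, so ζ = 0.4005/√(π² + 0.1604) = 0.126.

ζ ≈ 0.126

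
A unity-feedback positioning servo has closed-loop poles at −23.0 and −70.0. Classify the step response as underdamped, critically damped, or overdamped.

overdamped

Since the poles are distinct, negative and real, the response is overdamped.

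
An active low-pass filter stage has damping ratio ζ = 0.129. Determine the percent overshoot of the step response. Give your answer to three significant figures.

%OS ≈ 66.5%

For an underdamped second-order system, %OS = 100·exp(−πζ/√(1−ζ²)).
πζ/√(1−ζ²) = π·0.129/√(1−0.0166) = 0.4087, so %OS = 100·e^(−0.4087) = 66.5%.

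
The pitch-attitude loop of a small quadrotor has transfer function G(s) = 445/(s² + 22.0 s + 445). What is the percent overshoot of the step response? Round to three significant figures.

ω_n = √445 = 21.1 rad/s; ζ = 22.0/(2·21.1) = 0.521.
%OS = 100·exp(−πζ/√(1−ζ²)) = 14.7%.

%OS ≈ 14.7%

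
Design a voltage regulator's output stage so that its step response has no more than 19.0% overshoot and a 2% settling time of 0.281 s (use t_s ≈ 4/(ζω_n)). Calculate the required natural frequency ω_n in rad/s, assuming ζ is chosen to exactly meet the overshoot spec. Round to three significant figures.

Inverting the overshoot relation: ζ = |ln 0.190|/√(π² + ln²0.190) = 0.467.
From t_s ≈ 4/(ζω_n): ω_n = 4/(ζ·t_s) = 4/(0.467·0.281) = 30.5 rad/s.

ω_n ≈ 30.5 rad/s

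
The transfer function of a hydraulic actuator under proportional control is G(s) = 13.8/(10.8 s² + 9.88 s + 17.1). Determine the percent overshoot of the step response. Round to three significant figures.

%OS ≈ 29.4%

Dividing through by 10.8: denominator becomes s² + 0.9148 s + 1.583.
So ω_n = √1.583 = 1.26 rad/s and ζ = 0.9148/(2·1.26) = 0.364.
%OS = 100 e^{−πζ/√(1−ζ²)} with ζ = 0.364 gives 29.4%.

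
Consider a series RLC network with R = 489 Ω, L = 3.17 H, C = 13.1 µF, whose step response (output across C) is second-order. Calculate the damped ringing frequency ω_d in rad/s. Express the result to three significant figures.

ω_d ≈ 135 rad/s

For a series RLC circuit (capacitor voltage as output), ω_n = 1/√(LC) = 1/√(3.17 H · 13.1 µF) = 155 rad/s.
ζ = (R/2)·√(C/L) = (489/2)·√(13.1 µF/3.17 H) = 0.497.
ω_d = ω_n√(1−ζ²) = 135 rad/s.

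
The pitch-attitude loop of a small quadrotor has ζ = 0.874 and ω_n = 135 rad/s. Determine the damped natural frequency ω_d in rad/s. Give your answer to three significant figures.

ω_d ≈ 65.6 rad/s

ω_d = ω_n√(1−ζ²) = 135·√0.236 = 65.6 rad/s.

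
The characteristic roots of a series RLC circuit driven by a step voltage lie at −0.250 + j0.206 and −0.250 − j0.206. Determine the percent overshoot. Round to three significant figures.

The poles are at −σ ± jω_d with σ = 0.250 and ω_d = 0.206, so ω_n = √(σ²+ω_d²) = 0.324 rad/s and ζ = σ/ω_n = 0.772.
Overshoot: exp(−π·0.772/√(1−0.772²)) = 0.0221, i.e. 2.21%.

%OS ≈ 2.21%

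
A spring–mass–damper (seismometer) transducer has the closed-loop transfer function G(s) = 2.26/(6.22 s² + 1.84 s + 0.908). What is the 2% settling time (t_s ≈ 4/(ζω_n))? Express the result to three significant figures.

t_s ≈ 27.0 s

Dividing through by 6.22: denominator becomes s² + 0.2958 s + 0.1460.
So ω_n = √0.1460 = 0.382 rad/s and ζ = 0.2958/(2·0.382) = 0.387.
t_s ≈ 4/(ζω_n) = 27.0 s.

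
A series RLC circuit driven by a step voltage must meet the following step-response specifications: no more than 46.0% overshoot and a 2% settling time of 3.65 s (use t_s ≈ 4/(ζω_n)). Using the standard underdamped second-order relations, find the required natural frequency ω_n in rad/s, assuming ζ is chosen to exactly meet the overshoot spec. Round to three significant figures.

ζ = −ln(OS)/√(π² + (ln OS)²). With OS = 0.460, ln OS = −0.7765 and ζ = 0.7765/3.236 = 0.240.
From t_s ≈ 4/(ζω_n): ω_n = 4/(ζ·t_s) = 4/(0.240·3.65) = 4.57 rad/s.

ω_n ≈ 4.57 rad/s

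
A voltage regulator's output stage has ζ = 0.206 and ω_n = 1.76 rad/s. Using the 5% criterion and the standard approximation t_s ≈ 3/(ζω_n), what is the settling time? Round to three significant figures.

t_s ≈ 8.27 s

t_s ≈ 3/(ζω_n) = 3/(0.206 × 1.76) = 8.27 s.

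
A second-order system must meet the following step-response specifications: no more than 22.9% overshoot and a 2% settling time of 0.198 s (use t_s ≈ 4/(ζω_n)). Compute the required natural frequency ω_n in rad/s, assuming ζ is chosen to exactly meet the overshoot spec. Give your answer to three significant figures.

Inverting the overshoot relation: ζ = |ln 0.229|/√(π² + ln²0.229) = 0.425.
From t_s ≈ 4/(ζω_n): ω_n = 4/(ζ·t_s) = 4/(0.425·0.198) = 47.6 rad/s.

ω_n ≈ 47.6 rad/s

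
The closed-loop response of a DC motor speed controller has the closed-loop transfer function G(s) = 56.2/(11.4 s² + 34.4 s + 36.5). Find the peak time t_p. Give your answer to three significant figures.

t_p ≈ 3.27 s

Dividing through by 11.4: denominator becomes s² + 3.018 s + 3.202.
So ω_n = √3.202 = 1.79 rad/s and ζ = 3.018/(2·1.79) = 0.843.
The damped frequency ω_d = ω_n√(1−ζ²) = 0.962 rad/s. t_p = π/ω_d = 3.27 s.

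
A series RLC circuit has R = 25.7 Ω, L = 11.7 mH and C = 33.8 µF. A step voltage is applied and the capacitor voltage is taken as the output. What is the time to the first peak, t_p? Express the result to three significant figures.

For a series RLC circuit (capacitor voltage as output), ω_n = 1/√(LC) = 1/√(11.7 mH · 33.8 µF) = 1590 rad/s.
ζ = (R/2)·√(C/L) = (25.7/2)·√(33.8 µF/11.7 mH) = 0.691.
ω_d = ω_n√(1−ζ²) = 1150 rad/s. t_p = π/ω_d = 0.00273 s.

t_p ≈ 0.00273 s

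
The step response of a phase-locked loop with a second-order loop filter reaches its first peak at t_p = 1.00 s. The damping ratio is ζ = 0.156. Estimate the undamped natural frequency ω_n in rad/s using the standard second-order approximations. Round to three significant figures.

ω_n ≈ 3.18 rad/s

Peak time t_p = π/ω_d, so ω_d = π/t_p = π/1.00 = 3.14 rad/s.
ω_n = ω_d/√(1−ζ²) = 3.14/√0.976 = 3.18 rad/s.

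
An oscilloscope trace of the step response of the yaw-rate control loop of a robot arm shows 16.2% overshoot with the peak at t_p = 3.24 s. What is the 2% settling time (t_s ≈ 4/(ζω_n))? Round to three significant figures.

From the overshoot, ζ = −ln(OS)/√(π²+ln²(OS)) = 0.501.
t_p = π/ω_d ⇒ ω_d = 0.970 rad/s; then ω_n = ω_d/√(1−ζ²) = 1.12 rad/s.
t_s ≈ 4/(ζω_n) = 4/(0.501·1.12) = 7.12 s.

t_s ≈ 7.12 s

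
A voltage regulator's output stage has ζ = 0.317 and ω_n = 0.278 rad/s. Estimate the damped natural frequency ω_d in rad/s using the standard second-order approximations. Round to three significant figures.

ω_d ≈ 0.264 rad/s

ω_d = ω_n√(1−ζ²) = 0.278·√0.900 = 0.264 rad/s.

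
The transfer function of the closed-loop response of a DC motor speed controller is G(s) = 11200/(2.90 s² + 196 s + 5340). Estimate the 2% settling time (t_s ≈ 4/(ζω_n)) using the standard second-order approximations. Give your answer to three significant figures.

Dividing through by 2.90: denominator becomes s² + 67.59 s + 1841.
So ω_n = √1841 = 42.9 rad/s and ζ = 67.59/(2·42.9) = 0.788.
t_s ≈ 4/(ζω_n) = 0.118 s.

t_s ≈ 0.118 s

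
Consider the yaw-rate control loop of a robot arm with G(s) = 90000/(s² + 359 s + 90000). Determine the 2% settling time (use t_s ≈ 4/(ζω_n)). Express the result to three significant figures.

t_s ≈ 0.0223 s

ω_n = √90000 = 300 rad/s; ζ = 359/(2·300) = 0.598.
t_s ≈ 4/(ζω_n) = 4/(0.598·300) = 0.0223 s.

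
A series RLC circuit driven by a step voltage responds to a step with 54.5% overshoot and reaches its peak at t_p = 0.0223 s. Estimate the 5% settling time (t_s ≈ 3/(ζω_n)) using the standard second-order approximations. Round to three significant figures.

t_s ≈ 0.110 s

The overshoot fixes ζ = −ln(OS)/√(π²+ln²(OS)) = 0.190.
From t_p = π/ω_d, ω_d = π/0.0223 = 141 rad/s, so ω_n = ω_d/√(1−ζ²) = 143 rad/s.
t_s ≈ 3/(ζω_n) = 3/(0.190·143) = 0.110 s.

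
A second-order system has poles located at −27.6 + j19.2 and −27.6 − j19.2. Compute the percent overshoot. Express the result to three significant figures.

With σ = 27.6, ω_d = 19.2: ω_n = √(σ²+ω_d²) = 33.6 rad/s, ζ = σ/ω_n = 0.821.
%OS = 100 e^{−πζ/√(1−ζ²)} with ζ = 0.821 gives 1.09%.

%OS ≈ 1.09%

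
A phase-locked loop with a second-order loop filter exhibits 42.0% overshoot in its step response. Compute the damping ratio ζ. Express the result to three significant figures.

ζ = −ln(OS)/√(π² + (ln OS)²). With OS = 0.420, ln OS = −0.8675 and ζ = 0.8675/3.259 = 0.266.

ζ ≈ 0.266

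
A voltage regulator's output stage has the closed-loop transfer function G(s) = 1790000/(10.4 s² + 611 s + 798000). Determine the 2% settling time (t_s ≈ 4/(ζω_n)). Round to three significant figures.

Dividing through by 10.4: denominator becomes s² + 58.75 s + 76730.
So ω_n = √76730 = 277 rad/s and ζ = 58.75/(2·277) = 0.106.
t_s ≈ 4/(ζω_n) = 0.136 s.

t_s ≈ 0.136 s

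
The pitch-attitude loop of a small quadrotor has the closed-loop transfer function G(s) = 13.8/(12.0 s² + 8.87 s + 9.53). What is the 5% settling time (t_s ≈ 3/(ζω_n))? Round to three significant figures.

Dividing through by 12.0: denominator becomes s² + 0.7392 s + 0.7942.
So ω_n = √0.7942 = 0.891 rad/s and ζ = 0.7392/(2·0.891) = 0.415.
t_s ≈ 3/(ζω_n) = 8.12 s.

t_s ≈ 8.12 s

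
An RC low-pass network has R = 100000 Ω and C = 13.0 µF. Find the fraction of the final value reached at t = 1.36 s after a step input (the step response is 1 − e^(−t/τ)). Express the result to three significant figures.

y/y_∞ ≈ 0.649

τ = RC = 100000 × 13.0 µF = 1.30 s.
y(t)/y_∞ = 1 − e^(−t/τ) = 1 − e^(−1.36/1.30) = 1 − e^(−1.05) = 0.649.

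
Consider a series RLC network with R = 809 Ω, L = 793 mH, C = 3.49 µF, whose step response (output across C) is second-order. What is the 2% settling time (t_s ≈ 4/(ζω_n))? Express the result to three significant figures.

For a series RLC circuit (capacitor voltage as output), ω_n = 1/√(LC) = 1/√(793 mH · 3.49 µF) = 601 rad/s.
ζ = (R/2)·√(C/L) = (809/2)·√(3.49 µF/793 mH) = 0.849.
t_s ≈ 4/(ζω_n) = 0.00784 s.

t_s ≈ 0.00784 s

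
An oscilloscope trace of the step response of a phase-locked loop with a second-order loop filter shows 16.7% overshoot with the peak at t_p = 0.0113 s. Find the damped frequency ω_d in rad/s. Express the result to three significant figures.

ω_d ≈ 278 rad/s

t_p = π/ω_d, so ω_d = π/0.0113 = 278 rad/s.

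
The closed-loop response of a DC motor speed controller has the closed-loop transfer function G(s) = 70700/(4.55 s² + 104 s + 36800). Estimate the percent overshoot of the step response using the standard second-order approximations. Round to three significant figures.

Dividing through by 4.55: denominator becomes s² + 22.86 s + 8088.
So ω_n = √8088 = 89.9 rad/s and ζ = 22.86/(2·89.9) = 0.127.
Overshoot: exp(−π·0.127/√(1−0.127²)) = 0.669, i.e. 66.9%.

%OS ≈ 66.9%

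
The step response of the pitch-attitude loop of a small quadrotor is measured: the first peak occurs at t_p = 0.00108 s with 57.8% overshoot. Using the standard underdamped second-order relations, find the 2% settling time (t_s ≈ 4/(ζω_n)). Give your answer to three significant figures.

t_s ≈ 0.00788 s

From the overshoot, ζ = −ln(OS)/√(π²+ln²(OS)) = 0.172.
t_p = π/ω_d ⇒ ω_d = 2910 rad/s; then ω_n = ω_d/√(1−ζ²) = 2950 rad/s.
t_s ≈ 4/(ζω_n) = 4/(0.172·2950) = 0.00788 s.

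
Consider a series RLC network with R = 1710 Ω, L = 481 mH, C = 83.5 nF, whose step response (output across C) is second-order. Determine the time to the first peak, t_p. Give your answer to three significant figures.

t_p ≈ 0.000674 s

For a series RLC circuit (capacitor voltage as output), ω_n = 1/√(LC) = 1/√(481 mH · 83.5 nF) = 4990 rad/s.
ζ = (R/2)·√(C/L) = (1710/2)·√(83.5 nF/481 mH) = 0.356.
ω_d = ω_n√(1−ζ²) = 4660 rad/s. t_p = π/ω_d = 0.000674 s.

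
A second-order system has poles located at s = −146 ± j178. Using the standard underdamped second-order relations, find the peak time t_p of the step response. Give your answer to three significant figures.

t_p = π/ω_d with ω_d = 178 (the imaginary part), so t_p = 0.0176 s.

t_p ≈ 0.0176 s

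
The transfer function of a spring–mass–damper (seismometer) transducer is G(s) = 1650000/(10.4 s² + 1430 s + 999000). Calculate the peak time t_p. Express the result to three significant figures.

t_p ≈ 0.0104 s

Dividing through by 10.4: denominator becomes s² + 137.5 s + 96060.
So ω_n = √96060 = 310 rad/s and ζ = 137.5/(2·310) = 0.222.
ω_d = 310·√(1 − 0.222²) = 302 rad/s. t_p = π/ω_d = 0.0104 s.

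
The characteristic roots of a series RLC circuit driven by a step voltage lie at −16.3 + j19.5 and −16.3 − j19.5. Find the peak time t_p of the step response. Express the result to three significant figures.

t_p = π/ω_d with ω_d = 19.5 (the imaginary part), so t_p = 0.161 s.

t_p ≈ 0.161 s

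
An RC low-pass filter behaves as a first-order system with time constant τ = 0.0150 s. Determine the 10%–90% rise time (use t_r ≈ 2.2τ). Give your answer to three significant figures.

t_r ≈ 0.0330 s

t_r ≈ 2.2τ = 0.0330 s.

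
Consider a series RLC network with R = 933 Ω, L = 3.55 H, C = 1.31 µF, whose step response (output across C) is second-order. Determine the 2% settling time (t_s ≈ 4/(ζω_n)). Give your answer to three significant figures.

For a series RLC circuit (capacitor voltage as output), ω_n = 1/√(LC) = 1/√(3.55 H · 1.31 µF) = 464 rad/s.
ζ = (R/2)·√(C/L) = (933/2)·√(1.31 µF/3.55 H) = 0.283.
t_s ≈ 4/(ζω_n) = 0.0304 s.

t_s ≈ 0.0304 s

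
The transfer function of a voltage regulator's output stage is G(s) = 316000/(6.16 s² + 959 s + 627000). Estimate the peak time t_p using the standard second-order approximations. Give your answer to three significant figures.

t_p ≈ 0.0102 s

Dividing through by 6.16: denominator becomes s² + 155.7 s + 101800.
So ω_n = √101800 = 319 rad/s and ζ = 155.7/(2·319) = 0.244.
ω_d = 319·√(1 − 0.244²) = 309 rad/s. t_p = π/ω_d = 0.0102 s.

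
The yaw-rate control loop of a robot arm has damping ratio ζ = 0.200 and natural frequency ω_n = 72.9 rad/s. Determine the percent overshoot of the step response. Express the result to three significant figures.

%OS ≈ 52.7%

For an underdamped second-order system, %OS = 100·exp(−πζ/√(1−ζ²)).
πζ/√(1−ζ²) = π·0.200/√(1−0.0400) = 0.6413, so %OS = 100·e^(−0.6413) = 52.7%.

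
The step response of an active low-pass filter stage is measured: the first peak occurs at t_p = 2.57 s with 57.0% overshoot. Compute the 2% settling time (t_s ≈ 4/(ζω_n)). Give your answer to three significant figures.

The overshoot fixes ζ = −ln(OS)/√(π²+ln²(OS)) = 0.176.
t_p = π/ω_d ⇒ ω_d = 1.22 rad/s; then ω_n = ω_d/√(1−ζ²) = 1.24 rad/s.
t_s ≈ 4/(ζω_n) = 4/(0.176·1.24) = 18.3 s.

t_s ≈ 18.3 s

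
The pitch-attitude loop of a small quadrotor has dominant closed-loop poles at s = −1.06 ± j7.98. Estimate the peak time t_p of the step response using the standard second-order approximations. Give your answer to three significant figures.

t_p ≈ 0.394 s

t_p = π/ω_d with ω_d = 7.98 (the imaginary part), so t_p = 0.394 s.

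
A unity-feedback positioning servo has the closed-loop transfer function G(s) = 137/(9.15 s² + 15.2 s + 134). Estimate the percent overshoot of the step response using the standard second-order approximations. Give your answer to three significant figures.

%OS ≈ 49.7%

Dividing through by 9.15: denominator becomes s² + 1.661 s + 14.64.
So ω_n = √14.64 = 3.83 rad/s and ζ = 1.661/(2·3.83) = 0.217.
%OS = 100 e^{−πζ/√(1−ζ²)} with ζ = 0.217 gives 49.7%.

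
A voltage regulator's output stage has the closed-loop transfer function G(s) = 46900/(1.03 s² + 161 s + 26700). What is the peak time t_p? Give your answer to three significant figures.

t_p ≈ 0.0223 s

Dividing through by 1.03: denominator becomes s² + 156.3 s + 25920.
So ω_n = √25920 = 161 rad/s and ζ = 156.3/(2·161) = 0.485.
ω_d = ω_n√(1−ζ²) = 141 rad/s. t_p = π/ω_d = 0.0223 s.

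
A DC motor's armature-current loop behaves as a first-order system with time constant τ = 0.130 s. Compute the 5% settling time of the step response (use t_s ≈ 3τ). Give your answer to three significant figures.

t_s ≈ 0.390 s

t_s ≈ 3τ = 0.390 s.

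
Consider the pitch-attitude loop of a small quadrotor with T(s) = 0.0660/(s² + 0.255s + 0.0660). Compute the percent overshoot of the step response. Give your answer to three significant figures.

%OS ≈ 16.6%

ω_n = √0.0660 = 0.257 rad/s; ζ = 0.255/(2·0.257) = 0.496.
%OS = 100·exp(−πζ/√(1−ζ²)) = 16.6%.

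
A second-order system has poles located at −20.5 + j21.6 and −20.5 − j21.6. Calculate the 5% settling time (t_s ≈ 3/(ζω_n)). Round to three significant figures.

For poles at −σ ± jω_d, ζω_n = σ = 20.5, so t_s ≈ 3/σ = 0.146 s.

t_s ≈ 0.146 s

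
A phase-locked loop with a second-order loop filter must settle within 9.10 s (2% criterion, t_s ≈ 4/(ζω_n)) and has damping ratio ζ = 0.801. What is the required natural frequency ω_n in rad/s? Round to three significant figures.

Rearranging t_s ≈ 4/(ζω_n) gives ω_n = 4/(ζ·t_s) = 4/(0.801 × 9.10) = 0.549 rad/s.

ω_n ≈ 0.549 rad/s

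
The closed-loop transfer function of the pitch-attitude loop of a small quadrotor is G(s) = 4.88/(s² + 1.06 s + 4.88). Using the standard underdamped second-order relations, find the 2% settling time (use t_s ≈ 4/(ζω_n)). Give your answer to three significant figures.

t_s ≈ 7.55 s

Matching coefficients with s² + 2ζω_n s + ω_n² gives ω_n² = 4.88 ⇒ ω_n = 2.21 rad/s, and ζ = 1.06/(2ω_n) = 0.240.
t_s ≈ 4/(ζω_n) = 4/(0.240·2.21) = 7.55 s.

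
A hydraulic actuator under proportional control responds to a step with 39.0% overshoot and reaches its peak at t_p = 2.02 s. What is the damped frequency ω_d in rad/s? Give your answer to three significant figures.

ω_d ≈ 1.56 rad/s

t_p = π/ω_d, so ω_d = π/2.02 = 1.56 rad/s.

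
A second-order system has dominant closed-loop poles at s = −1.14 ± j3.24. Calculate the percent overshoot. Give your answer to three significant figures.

%OS ≈ 33.1%

The poles are at −σ ± jω_d with σ = 1.14 and ω_d = 3.24, so ω_n = √(σ²+ω_d²) = 3.43 rad/s and ζ = σ/ω_n = 0.332.
%OS = 100·exp(−πζ/√(1−ζ²)) = 33.1%.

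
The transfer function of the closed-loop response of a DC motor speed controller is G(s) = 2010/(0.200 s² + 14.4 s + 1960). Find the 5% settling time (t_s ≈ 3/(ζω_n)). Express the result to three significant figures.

Dividing through by 0.200: denominator becomes s² + 72.00 s + 9800.
So ω_n = √9800 = 99.0 rad/s and ζ = 72.00/(2·99.0) = 0.364.
t_s ≈ 3/(ζω_n) = 0.0833 s.

t_s ≈ 0.0833 s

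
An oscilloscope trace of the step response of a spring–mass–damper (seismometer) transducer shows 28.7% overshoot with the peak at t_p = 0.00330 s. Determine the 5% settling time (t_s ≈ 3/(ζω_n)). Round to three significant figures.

From the overshoot, ζ = −ln(OS)/√(π²+ln²(OS)) = 0.369.
From t_p = π/ω_d, ω_d = π/0.00330 = 952 rad/s, so ω_n = ω_d/√(1−ζ²) = 1020 rad/s.
t_s ≈ 3/(ζω_n) = 3/(0.369·1020) = 0.00793 s.

t_s ≈ 0.00793 s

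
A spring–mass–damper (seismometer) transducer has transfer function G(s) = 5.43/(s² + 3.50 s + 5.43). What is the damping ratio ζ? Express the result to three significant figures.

Comparing the denominator to s² + 2ζω_n s + ω_n²: ω_n = √5.43 = 2.33 rad/s, and 2ζω_n = 3.50 so ζ = 3.50/(2·2.33) = 0.751.

ζ ≈ 0.751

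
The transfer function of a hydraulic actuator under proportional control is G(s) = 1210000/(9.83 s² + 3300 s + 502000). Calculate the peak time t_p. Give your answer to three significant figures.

Dividing through by 9.83: denominator becomes s² + 335.7 s + 51070.
So ω_n = √51070 = 226 rad/s and ζ = 335.7/(2·226) = 0.743.
ω_d = ω_n√(1−ζ²) = 151 rad/s. t_p = π/ω_d = 0.0208 s.

t_p ≈ 0.0208 s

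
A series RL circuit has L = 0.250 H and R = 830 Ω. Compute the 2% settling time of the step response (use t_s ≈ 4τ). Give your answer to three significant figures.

t_s ≈ 0.00120 s

τ = L/R = 0.250/830 = 0.000301 s.
t_s ≈ 4τ = 0.00120 s.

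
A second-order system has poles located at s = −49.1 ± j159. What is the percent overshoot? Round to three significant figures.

%OS ≈ 37.9%

|pole| = ω_n = √(49.1² + 159²) = 166 rad/s; ζ = cos θ = σ/ω_n = 0.295.
%OS = 100 e^{−πζ/√(1−ζ²)} with ζ = 0.295 gives 37.9%.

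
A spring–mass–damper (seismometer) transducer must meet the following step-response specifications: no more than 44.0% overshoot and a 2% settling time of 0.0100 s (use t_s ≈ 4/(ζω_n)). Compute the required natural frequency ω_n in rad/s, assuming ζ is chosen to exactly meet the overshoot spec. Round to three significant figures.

ω_n ≈ 1580 rad/s

From %OS = 100·exp(−πζ/√(1−ζ²)), invert to get ζ = −ln(OS)/√(π² + ln²(OS)) with OS = 0.440.
−ln 0.440 = 0.8210, so ζ = 0.8210/√(π² + 0.6740) = 0.253.
From t_s ≈ 4/(ζω_n): ω_n = 4/(ζ·t_s) = 4/(0.253·0.0100) = 1580 rad/s.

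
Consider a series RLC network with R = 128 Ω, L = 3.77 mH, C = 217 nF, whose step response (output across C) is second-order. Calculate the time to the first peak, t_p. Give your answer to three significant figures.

t_p ≈ 0.000103 s

For a series RLC circuit (capacitor voltage as output), ω_n = 1/√(LC) = 1/√(3.77 mH · 217 nF) = 35000 rad/s.
ζ = (R/2)·√(C/L) = (128/2)·√(217 nF/3.77 mH) = 0.486.
The damped frequency ω_d = ω_n√(1−ζ²) = 30600 rad/s. t_p = π/ω_d = 0.000103 s.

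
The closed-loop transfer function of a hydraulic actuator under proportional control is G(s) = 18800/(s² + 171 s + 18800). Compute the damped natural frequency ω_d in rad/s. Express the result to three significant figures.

Matching coefficients with s² + 2ζω_n s + ω_n² gives ω_n² = 18800 ⇒ ω_n = 137 rad/s, and ζ = 171/(2ω_n) = 0.624.
The damped frequency ω_d = ω_n√(1−ζ²) = 107 rad/s.

ω_d ≈ 107 rad/s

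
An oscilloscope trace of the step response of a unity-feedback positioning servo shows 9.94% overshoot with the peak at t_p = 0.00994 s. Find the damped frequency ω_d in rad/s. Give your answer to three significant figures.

t_p = π/ω_d, so ω_d = π/0.00994 = 316 rad/s.

ω_d ≈ 316 rad/s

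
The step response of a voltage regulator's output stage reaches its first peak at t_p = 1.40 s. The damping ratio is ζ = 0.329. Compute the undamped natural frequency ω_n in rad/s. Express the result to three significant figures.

ω_n ≈ 2.38 rad/s

Peak time t_p = π/ω_d, so ω_d = π/t_p = π/1.40 = 2.24 rad/s.
ω_n = ω_d/√(1−ζ²) = 2.24/√0.892 = 2.38 rad/s.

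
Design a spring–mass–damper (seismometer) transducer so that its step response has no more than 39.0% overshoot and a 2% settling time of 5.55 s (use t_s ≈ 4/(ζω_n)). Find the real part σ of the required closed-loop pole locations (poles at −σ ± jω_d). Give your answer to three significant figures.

The settling-time spec alone fixes σ = ζω_n = 4/t_s = 4/5.55 = 0.721.
(Overshoot then fixes ζ = 0.287 and hence ω_d = σ·√(1−ζ²)/ζ = 2.40 rad/s.)

σ ≈ 0.721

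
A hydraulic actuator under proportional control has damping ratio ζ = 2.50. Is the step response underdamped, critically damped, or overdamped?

overdamped

Since ζ = 2.50 > 1, the system is overdamped.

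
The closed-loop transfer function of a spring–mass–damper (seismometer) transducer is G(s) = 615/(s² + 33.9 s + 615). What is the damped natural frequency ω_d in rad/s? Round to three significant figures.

ω_d ≈ 18.1 rad/s

Matching coefficients with s² + 2ζω_n s + ω_n² gives ω_n² = 615 ⇒ ω_n = 24.8 rad/s, and ζ = 33.9/(2ω_n) = 0.683.
The damped frequency ω_d = ω_n√(1−ζ²) = 18.1 rad/s.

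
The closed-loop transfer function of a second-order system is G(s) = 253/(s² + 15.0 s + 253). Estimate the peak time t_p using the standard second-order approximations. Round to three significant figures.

Matching coefficients with s² + 2ζω_n s + ω_n² gives ω_n² = 253 ⇒ ω_n = 15.9 rad/s, and ζ = 15.0/(2ω_n) = 0.472.
ω_d = 15.9·√(1 − 0.472²) = 14.0 rad/s. Then t_p = π/ω_d = 0.224 s.

t_p ≈ 0.224 s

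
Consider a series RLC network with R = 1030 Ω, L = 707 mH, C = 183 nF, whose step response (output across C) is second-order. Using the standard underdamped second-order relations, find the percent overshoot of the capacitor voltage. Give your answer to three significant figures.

%OS ≈ 42.6%

For a series RLC circuit (capacitor voltage as output), ω_n = 1/√(LC) = 1/√(707 mH · 183 nF) = 2780 rad/s.
ζ = (R/2)·√(C/L) = (1030/2)·√(183 nF/707 mH) = 0.262.
Overshoot: exp(−π·0.262/√(1−0.262²)) = 0.426, i.e. 42.6%.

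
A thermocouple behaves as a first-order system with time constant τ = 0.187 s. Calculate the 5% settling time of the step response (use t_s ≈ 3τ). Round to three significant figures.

t_s ≈ 3τ = 0.561 s.

t_s ≈ 0.561 s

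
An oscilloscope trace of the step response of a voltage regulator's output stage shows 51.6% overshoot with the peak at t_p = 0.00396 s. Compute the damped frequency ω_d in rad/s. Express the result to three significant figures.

t_p = π/ω_d, so ω_d = π/0.00396 = 793 rad/s.

ω_d ≈ 793 rad/s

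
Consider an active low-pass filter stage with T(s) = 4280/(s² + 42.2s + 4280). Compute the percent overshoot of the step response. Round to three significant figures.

%OS ≈ 34.3%

ω_n = √4280 = 65.4 rad/s; ζ = 42.2/(2·65.4) = 0.323.
%OS = 100·exp(−πζ/√(1−ζ²)) = 34.3%.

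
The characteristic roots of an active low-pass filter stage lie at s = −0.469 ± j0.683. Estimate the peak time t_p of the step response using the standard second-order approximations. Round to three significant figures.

t_p = π/ω_d with ω_d = 0.683 (the imaginary part), so t_p = 4.60 s.

t_p ≈ 4.60 s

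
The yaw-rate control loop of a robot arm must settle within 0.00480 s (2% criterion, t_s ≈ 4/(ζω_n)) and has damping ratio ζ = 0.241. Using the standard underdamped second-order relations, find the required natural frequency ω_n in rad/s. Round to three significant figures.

ω_n ≈ 3460 rad/s

Rearranging t_s ≈ 4/(ζω_n) gives ω_n = 4/(ζ·t_s) = 4/(0.241 × 0.00480) = 3460 rad/s.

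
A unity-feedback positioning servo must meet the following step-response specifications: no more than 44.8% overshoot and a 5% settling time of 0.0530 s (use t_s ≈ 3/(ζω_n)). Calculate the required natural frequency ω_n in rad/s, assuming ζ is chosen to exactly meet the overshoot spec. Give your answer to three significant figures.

Inverting the overshoot relation: ζ = |ln 0.448|/√(π² + ln²0.448) = 0.248.
From t_s ≈ 3/(ζω_n): ω_n = 3/(ζ·t_s) = 3/(0.248·0.0530) = 229 rad/s.

ω_n ≈ 229 rad/s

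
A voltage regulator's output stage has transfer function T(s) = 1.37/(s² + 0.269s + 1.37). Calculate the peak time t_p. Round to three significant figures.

t_p ≈ 2.70 s

Matching coefficients with s² + 2ζω_n s + ω_n² gives ω_n² = 1.37 ⇒ ω_n = 1.17 rad/s, and ζ = 0.269/(2ω_n) = 0.115.
ω_d = 1.17·√(1 − 0.115²) = 1.16 rad/s. Then t_p = π/ω_d = 2.70 s.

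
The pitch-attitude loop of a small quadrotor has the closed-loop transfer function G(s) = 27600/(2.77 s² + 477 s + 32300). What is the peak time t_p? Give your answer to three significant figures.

Dividing through by 2.77: denominator becomes s² + 172.2 s + 11660.
So ω_n = √11660 = 108 rad/s and ζ = 172.2/(2·108) = 0.797.
ω_d = ω_n√(1−ζ²) = 65.2 rad/s. t_p = π/ω_d = 0.0482 s.

t_p ≈ 0.0482 s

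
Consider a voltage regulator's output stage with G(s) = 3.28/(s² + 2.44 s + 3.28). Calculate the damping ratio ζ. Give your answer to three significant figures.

ζ ≈ 0.674

Comparing the denominator to s² + 2ζω_n s + ω_n²: ω_n = √3.28 = 1.81 rad/s, and 2ζω_n = 2.44 so ζ = 2.44/(2·1.81) = 0.674.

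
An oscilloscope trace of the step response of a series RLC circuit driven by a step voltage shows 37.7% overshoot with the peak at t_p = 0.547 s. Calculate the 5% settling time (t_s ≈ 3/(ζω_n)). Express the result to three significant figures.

The overshoot fixes ζ = −ln(OS)/√(π²+ln²(OS)) = 0.297.
t_p = π/ω_d ⇒ ω_d = 5.74 rad/s; then ω_n = ω_d/√(1−ζ²) = 6.01 rad/s.
t_s ≈ 3/(ζω_n) = 3/(0.297·6.01) = 1.68 s.

t_s ≈ 1.68 s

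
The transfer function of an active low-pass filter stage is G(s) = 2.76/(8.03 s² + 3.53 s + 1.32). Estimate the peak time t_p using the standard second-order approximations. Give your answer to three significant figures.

Dividing through by 8.03: denominator becomes s² + 0.4396 s + 0.1644.
So ω_n = √0.1644 = 0.405 rad/s and ζ = 0.4396/(2·0.405) = 0.542.
ω_d = ω_n√(1−ζ²) = 0.341 rad/s. t_p = π/ω_d = 9.22 s.

t_p ≈ 9.22 s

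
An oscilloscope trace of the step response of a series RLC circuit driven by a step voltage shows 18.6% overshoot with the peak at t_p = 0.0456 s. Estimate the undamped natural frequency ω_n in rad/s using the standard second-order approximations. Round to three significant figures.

ζ from %OS: ζ = |ln 0.186|/√(π²+ln²0.186) = 0.472.
t_p = π/ω_d ⇒ ω_d = 68.9 rad/s; then ω_n = ω_d/√(1−ζ²) = 78.1 rad/s.

ω_n ≈ 78.1 rad/s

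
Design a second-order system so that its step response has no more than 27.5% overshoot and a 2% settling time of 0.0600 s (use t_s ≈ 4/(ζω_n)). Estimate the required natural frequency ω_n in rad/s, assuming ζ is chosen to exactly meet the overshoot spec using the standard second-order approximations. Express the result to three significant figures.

From %OS = 100·exp(−πζ/√(1−ζ²)), invert to get ζ = −ln(OS)/√(π² + ln²(OS)) with OS = 0.275.
−ln 0.275 = 1.291, so ζ = 1.291/√(π² + 1.667) = 0.380.
Then ω_n = 4/(ζ t_s) = 4/(0.380 × 0.0600) = 175 rad/s.

ω_n ≈ 175 rad/s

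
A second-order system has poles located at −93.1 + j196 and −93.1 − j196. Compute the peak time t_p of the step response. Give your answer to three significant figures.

t_p ≈ 0.0160 s

t_p = π/ω_d with ω_d = 196 (the imaginary part), so t_p = 0.0160 s.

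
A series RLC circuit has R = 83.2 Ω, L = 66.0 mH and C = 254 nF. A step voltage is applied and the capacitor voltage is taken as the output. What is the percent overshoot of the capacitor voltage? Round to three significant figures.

%OS ≈ 77.3%

For a series RLC circuit (capacitor voltage as output), ω_n = 1/√(LC) = 1/√(66.0 mH · 254 nF) = 7720 rad/s.
ζ = (R/2)·√(C/L) = (83.2/2)·√(254 nF/66.0 mH) = 0.0816.
Overshoot: exp(−π·0.0816/√(1−0.0816²)) = 0.773, i.e. 77.3%.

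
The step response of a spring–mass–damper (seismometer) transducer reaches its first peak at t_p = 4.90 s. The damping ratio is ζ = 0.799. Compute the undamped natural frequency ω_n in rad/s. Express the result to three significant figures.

Peak time t_p = π/ω_d, so ω_d = π/t_p = π/4.90 = 0.641 rad/s.
ω_n = ω_d/√(1−ζ²) = 0.641/√0.362 = 1.07 rad/s.

ω_n ≈ 1.07 rad/s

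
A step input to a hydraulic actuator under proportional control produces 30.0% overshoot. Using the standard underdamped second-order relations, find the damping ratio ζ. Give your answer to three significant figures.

Inverting the overshoot relation: ζ = |ln 0.300|/√(π² + ln²0.300) = 0.358.

ζ ≈ 0.358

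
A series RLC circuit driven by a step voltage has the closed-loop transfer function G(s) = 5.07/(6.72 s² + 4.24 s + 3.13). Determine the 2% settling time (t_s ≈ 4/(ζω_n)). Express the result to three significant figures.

t_s ≈ 12.7 s

Dividing through by 6.72: denominator becomes s² + 0.6310 s + 0.4658.
So ω_n = √0.4658 = 0.682 rad/s and ζ = 0.6310/(2·0.682) = 0.462.
t_s ≈ 4/(ζω_n) = 12.7 s.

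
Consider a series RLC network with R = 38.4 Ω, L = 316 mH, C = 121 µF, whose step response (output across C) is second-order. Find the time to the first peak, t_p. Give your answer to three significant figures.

t_p ≈ 0.0210 s

For a series RLC circuit (capacitor voltage as output), ω_n = 1/√(LC) = 1/√(316 mH · 121 µF) = 162 rad/s.
ζ = (R/2)·√(C/L) = (38.4/2)·√(121 µF/316 mH) = 0.376.
ω_d = 162·√(1 − 0.376²) = 150 rad/s. t_p = π/ω_d = 0.0210 s.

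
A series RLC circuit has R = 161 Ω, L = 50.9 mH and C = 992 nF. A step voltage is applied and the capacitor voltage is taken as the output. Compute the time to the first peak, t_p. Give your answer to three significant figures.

For a series RLC circuit (capacitor voltage as output), ω_n = 1/√(LC) = 1/√(50.9 mH · 992 nF) = 4450 rad/s.
ζ = (R/2)·√(C/L) = (161/2)·√(992 nF/50.9 mH) = 0.355.
The damped frequency ω_d = ω_n√(1−ζ²) = 4160 rad/s. t_p = π/ω_d = 0.000755 s.

t_p ≈ 0.000755 s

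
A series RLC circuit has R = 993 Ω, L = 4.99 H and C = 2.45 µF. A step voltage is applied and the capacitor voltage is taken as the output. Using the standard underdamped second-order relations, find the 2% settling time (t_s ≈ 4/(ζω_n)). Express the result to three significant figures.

For a series RLC circuit (capacitor voltage as output), ω_n = 1/√(LC) = 1/√(4.99 H · 2.45 µF) = 286 rad/s.
ζ = (R/2)·√(C/L) = (993/2)·√(2.45 µF/4.99 H) = 0.348.
t_s ≈ 4/(ζω_n) = 0.0402 s.

t_s ≈ 0.0402 s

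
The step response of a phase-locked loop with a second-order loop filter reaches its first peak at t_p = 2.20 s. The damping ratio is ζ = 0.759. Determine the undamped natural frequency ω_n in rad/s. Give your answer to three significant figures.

ω_n ≈ 2.19 rad/s

Peak time t_p = π/ω_d, so ω_d = π/t_p = π/2.20 = 1.43 rad/s.
ω_n = ω_d/√(1−ζ²) = 1.43/√0.424 = 2.19 rad/s.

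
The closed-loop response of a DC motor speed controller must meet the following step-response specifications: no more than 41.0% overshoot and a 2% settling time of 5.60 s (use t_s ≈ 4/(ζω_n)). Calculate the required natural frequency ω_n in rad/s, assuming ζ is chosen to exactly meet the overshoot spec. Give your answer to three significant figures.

ω_n ≈ 2.62 rad/s

Inverting the overshoot relation: ζ = |ln 0.410|/√(π² + ln²0.410) = 0.273.
From t_s ≈ 4/(ζω_n): ω_n = 4/(ζ·t_s) = 4/(0.273·5.60) = 2.62 rad/s.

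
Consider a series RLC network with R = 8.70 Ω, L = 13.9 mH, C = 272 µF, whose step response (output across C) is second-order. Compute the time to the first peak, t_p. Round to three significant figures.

t_p ≈ 0.00770 s

For a series RLC circuit (capacitor voltage as output), ω_n = 1/√(LC) = 1/√(13.9 mH · 272 µF) = 514 rad/s.
ζ = (R/2)·√(C/L) = (8.70/2)·√(272 µF/13.9 mH) = 0.609.
The damped frequency ω_d = ω_n√(1−ζ²) = 408 rad/s. t_p = π/ω_d = 0.00770 s.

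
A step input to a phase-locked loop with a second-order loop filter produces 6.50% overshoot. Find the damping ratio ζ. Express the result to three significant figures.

ζ = −ln(OS)/√(π² + (ln OS)²). With OS = 0.0650, ln OS = −2.733 and ζ = 2.733/4.164 = 0.656.

ζ ≈ 0.656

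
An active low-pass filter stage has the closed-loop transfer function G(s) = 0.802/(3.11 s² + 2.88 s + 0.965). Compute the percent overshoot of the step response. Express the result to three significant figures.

%OS ≈ 0.912%

Dividing through by 3.11: denominator becomes s² + 0.9260 s + 0.3103.
So ω_n = √0.3103 = 0.557 rad/s and ζ = 0.9260/(2·0.557) = 0.831.
Overshoot: exp(−π·0.831/√(1−0.831²)) = 0.00912, i.e. 0.912%.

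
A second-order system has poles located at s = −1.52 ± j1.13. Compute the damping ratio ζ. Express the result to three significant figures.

The poles are at −σ ± jω_d with σ = 1.52 and ω_d = 1.13, so ω_n = √(σ²+ω_d²) = 1.89 rad/s and ζ = σ/ω_n = 0.803.

ζ ≈ 0.803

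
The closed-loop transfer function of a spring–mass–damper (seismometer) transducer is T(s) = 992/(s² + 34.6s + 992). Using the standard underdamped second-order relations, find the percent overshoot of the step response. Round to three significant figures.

%OS ≈ 12.7%

Comparing the denominator to s² + 2ζω_n s + ω_n²: ω_n = √992 = 31.5 rad/s, and 2ζω_n = 34.6 so ζ = 34.6/(2·31.5) = 0.549.
%OS = 100 e^{−πζ/√(1−ζ²)} with ζ = 0.549 gives 12.7%.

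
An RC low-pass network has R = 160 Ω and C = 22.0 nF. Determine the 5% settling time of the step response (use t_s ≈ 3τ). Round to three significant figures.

τ = RC = 160 × 22.0 nF = 0.00000352 s.
t_s ≈ 3τ = 0.0000106 s.

t_s ≈ 0.0000106 s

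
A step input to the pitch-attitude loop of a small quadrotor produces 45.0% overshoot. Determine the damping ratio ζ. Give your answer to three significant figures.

ζ ≈ 0.246

From %OS = 100·exp(−πζ/√(1−ζ²)), invert to get ζ = −ln(OS)/√(π² + ln²(OS)) with OS = 0.450.
−ln 0.450 = 0.7985, so ζ = 0.7985/√(π² + 0.6376) = 0.246.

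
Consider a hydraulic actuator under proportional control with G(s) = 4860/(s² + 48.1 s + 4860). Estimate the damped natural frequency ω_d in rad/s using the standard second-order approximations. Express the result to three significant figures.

ω_d ≈ 65.4 rad/s

ω_n = √4860 = 69.7 rad/s; ζ = 48.1/(2·69.7) = 0.345.
The damped frequency ω_d = ω_n√(1−ζ²) = 65.4 rad/s.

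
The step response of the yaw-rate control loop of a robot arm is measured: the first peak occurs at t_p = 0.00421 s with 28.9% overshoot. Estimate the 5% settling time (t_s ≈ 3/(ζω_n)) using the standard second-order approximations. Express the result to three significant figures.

ζ from %OS: ζ = |ln 0.289|/√(π²+ln²0.289) = 0.367.
t_p = π/ω_d ⇒ ω_d = 746 rad/s; then ω_n = ω_d/√(1−ζ²) = 802 rad/s.
t_s ≈ 3/(ζω_n) = 3/(0.367·802) = 0.0102 s.

t_s ≈ 0.0102 s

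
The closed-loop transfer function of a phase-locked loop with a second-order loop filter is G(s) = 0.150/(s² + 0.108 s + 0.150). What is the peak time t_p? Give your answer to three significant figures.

t_p ≈ 8.19 s

Comparing the denominator to s² + 2ζω_n s + ω_n²: ω_n = √0.150 = 0.387 rad/s, and 2ζω_n = 0.108 so ζ = 0.108/(2·0.387) = 0.139.
ω_d = 0.387·√(1 − 0.139²) = 0.384 rad/s. Then t_p = π/ω_d = 8.19 s.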